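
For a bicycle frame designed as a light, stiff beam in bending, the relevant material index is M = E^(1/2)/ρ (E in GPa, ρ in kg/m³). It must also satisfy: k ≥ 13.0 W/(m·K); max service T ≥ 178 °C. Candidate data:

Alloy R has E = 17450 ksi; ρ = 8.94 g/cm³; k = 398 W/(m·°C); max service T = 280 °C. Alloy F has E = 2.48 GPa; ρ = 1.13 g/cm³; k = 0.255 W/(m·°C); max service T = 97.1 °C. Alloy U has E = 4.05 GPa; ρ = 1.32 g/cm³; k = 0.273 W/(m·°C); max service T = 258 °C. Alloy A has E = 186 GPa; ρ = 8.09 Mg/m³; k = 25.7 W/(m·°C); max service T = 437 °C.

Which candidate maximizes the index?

alloy A

Screen on constraints: k ≥ 13.0 W/(m·K); max service T ≥ 178 °C. Survivors: alloy R, alloy A.
Putting every candidate on a common basis:
  alloy R: E = 120.3 GPa, ρ = 8940 kg/m³
  alloy A: E = 186.0 GPa, ρ = 8090 kg/m³
  alloy A: M = 1.69×10⁻³
  alloy R: M = 1.23×10⁻³
The maximum is for alloy A.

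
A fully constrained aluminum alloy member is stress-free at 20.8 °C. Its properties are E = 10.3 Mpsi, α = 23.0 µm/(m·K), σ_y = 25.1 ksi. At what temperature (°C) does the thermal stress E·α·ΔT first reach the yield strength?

E = 10.3 Mpsi = 71.02 GPa.
σ_y = 25.1 ksi = 173.1 MPa.
E·α·ΔT = 173.1 MPa ⇒ ΔT = 173.1 / (71.02×10³ × 23.0×10⁻⁶) = 106.0 K.
T = 20.8 + 106.0 = 126.8 °C.

127 °C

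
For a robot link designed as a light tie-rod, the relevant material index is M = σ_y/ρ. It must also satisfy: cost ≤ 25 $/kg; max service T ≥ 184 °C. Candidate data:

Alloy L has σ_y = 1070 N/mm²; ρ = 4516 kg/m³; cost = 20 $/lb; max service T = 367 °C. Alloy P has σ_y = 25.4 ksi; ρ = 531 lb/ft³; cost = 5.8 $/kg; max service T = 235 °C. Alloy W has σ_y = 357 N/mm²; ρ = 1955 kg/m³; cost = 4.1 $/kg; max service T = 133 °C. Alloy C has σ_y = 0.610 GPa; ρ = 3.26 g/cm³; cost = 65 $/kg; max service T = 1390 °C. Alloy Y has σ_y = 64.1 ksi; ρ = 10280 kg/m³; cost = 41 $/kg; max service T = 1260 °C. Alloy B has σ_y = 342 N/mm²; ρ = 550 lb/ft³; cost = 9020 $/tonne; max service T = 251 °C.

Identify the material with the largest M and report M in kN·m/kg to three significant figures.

Screen on constraints: cost ≤ 25 $/kg; max service T ≥ 184 °C. Survivors: alloy P, alloy B.
Putting every candidate on a common basis:
  alloy P: σ_y = 175.1 MPa, ρ = 8506 kg/m³
  alloy B: σ_y = 342.0 MPa, ρ = 8810 kg/m³
  alloy B: M = 38.8 kN·m/kg
  alloy P: M = 20.6 kN·m/kg
Alloy B has the largest M.

alloy B, M = 38.8 kN·m/kg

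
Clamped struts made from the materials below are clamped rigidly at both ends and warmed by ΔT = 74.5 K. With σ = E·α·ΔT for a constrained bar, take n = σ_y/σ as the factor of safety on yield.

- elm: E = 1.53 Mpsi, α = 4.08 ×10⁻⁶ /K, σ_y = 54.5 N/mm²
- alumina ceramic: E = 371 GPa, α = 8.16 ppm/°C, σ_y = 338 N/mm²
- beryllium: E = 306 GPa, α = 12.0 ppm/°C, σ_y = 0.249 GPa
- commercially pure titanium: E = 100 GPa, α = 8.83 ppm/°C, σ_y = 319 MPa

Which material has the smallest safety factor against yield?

beryllium

With everything in SI (GPa, ×10⁻⁶/K, MPa):
  elm: E = 10.55, α = 4.08, σ_y = 54.50 → σ = 3.21 MPa, n = 17.0
  alumina ceramic: E = 371.0, α = 8.16, σ_y = 338.0 → σ = 226 MPa, n = 1.50
  beryllium: E = 306.0, α = 12.0, σ_y = 249.0 → σ = 274 MPa, n = 0.910
  commercially pure titanium: E = 100.0, α = 8.83, σ_y = 319.0 → σ = 65.8 MPa, n = 4.85
The minimum is beryllium at n = 0.910.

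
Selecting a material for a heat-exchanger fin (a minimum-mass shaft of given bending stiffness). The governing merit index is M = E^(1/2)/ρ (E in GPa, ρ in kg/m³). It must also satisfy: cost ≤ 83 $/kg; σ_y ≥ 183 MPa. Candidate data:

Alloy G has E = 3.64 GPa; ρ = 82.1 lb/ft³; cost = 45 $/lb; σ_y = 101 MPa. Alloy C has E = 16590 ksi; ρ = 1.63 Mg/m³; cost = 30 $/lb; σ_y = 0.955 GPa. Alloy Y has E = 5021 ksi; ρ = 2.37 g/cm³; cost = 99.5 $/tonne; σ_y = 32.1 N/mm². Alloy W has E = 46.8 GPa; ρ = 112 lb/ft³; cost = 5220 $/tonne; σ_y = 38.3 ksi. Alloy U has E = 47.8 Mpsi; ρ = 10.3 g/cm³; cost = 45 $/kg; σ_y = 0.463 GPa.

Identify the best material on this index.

alloy C

Screen on constraints: cost ≤ 83 $/kg; σ_y ≥ 183 MPa. Survivors: alloy C, alloy W, alloy U.
Convert each candidate to consistent units, then evaluate M:
  alloy C: E = 114.4 GPa, ρ = 1630 kg/m³
  alloy W: E = 46.80 GPa, ρ = 1794 kg/m³
  alloy U: E = 329.6 GPa, ρ = 10300 kg/m³
  alloy C: M = 6.56×10⁻³
  alloy W: M = 3.81×10⁻³
  alloy U: M = 1.76×10⁻³
Highest index: alloy C.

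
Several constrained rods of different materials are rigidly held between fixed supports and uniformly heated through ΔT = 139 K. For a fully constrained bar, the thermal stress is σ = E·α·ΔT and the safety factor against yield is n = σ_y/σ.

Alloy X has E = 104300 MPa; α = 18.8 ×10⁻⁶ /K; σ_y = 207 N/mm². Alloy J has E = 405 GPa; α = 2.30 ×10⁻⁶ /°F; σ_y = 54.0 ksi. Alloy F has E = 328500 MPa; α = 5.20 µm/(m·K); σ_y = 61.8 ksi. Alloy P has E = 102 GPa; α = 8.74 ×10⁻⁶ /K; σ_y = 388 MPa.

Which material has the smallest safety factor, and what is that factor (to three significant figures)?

Per material, after unit conversion:
  alloy X: E = 104.3, α = 18.8, σ_y = 207.0 → σ = 273 MPa, n = 0.759
  alloy J: E = 405.0, α = 4.14, σ_y = 372.3 → σ = 233 MPa, n = 1.60
  alloy F: E = 328.5, α = 5.20, σ_y = 426.1 → σ = 237 MPa, n = 1.79
  alloy P: E = 102.0, α = 8.74, σ_y = 388.0 → σ = 124 MPa, n = 3.13
Smallest n: alloy X with n = 0.759.

alloy X, n = 0.759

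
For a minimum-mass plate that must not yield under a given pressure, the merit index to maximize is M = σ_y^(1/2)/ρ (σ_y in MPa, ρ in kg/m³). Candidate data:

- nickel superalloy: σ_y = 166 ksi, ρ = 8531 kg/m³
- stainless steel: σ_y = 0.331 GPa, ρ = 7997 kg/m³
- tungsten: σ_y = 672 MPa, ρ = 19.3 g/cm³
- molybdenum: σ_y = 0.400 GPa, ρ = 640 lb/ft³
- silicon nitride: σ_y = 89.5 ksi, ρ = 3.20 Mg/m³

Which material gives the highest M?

Putting every candidate on a common basis:
  nickel superalloy: σ_y = 1145 MPa, ρ = 8531 kg/m³
  stainless steel: σ_y = 331.0 MPa, ρ = 7997 kg/m³
  tungsten: σ_y = 672.0 MPa, ρ = 19300 kg/m³
  molybdenum: σ_y = 400.0 MPa, ρ = 10250 kg/m³
  silicon nitride: σ_y = 617.1 MPa, ρ = 3200 kg/m³
  silicon nitride: M = 7.76×10⁻³
  nickel superalloy: M = 3.97×10⁻³
  stainless steel: M = 2.28×10⁻³
  molybdenum: M = 1.95×10⁻³
  tungsten: M = 1.34×10⁻³
Highest index: silicon nitride.

silicon nitride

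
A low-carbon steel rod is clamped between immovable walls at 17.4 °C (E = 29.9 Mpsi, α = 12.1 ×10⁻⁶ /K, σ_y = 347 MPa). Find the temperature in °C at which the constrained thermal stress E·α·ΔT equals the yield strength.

E = 29.9 Mpsi = 206.2 GPa.
E·α·ΔT = 347.0 MPa ⇒ ΔT = 347.0 / (206.2×10³ × 12.1×10⁻⁶) = 139.1 K.
T = 17.4 + 139.1 = 156.5 °C.

157 °C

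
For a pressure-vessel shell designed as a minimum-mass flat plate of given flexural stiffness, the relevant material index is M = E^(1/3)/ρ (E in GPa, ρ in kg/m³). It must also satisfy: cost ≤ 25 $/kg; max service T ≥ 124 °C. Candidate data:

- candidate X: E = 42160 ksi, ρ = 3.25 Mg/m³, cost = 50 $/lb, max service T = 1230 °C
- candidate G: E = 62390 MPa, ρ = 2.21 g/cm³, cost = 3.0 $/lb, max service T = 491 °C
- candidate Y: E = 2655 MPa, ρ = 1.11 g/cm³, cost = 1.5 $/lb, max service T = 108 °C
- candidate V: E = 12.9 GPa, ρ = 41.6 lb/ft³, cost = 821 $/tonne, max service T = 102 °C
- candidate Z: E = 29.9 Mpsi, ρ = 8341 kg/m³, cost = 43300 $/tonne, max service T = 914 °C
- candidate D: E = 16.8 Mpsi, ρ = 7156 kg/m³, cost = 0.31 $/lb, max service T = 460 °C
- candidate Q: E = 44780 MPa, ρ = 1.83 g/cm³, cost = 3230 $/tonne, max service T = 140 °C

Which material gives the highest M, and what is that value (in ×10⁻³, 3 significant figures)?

candidate Q, M = 1.94×10⁻³

Screen on constraints: cost ≤ 25 $/kg; max service T ≥ 124 °C. Survivors: candidate G, candidate D, candidate Q.
In SI units:
  candidate G: E = 62.39 GPa, ρ = 2210 kg/m³
  candidate D: E = 115.8 GPa, ρ = 7156 kg/m³
  candidate Q: E = 44.78 GPa, ρ = 1830 kg/m³
  candidate Q: M = 1.94×10⁻³
  candidate G: M = 1.79×10⁻³
  candidate D: M = 0.681×10⁻³
Candidate Q has the largest M.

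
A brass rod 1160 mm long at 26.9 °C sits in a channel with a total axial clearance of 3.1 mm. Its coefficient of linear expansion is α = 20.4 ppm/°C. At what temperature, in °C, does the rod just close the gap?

α·L₀·ΔT = 3.1 mm ⇒ ΔT = 3.1 / (20.4×10⁻⁶ × 1160.0) = 131.0 K.
T = 26.9 + 131.0 = 157.9 °C.

158 °C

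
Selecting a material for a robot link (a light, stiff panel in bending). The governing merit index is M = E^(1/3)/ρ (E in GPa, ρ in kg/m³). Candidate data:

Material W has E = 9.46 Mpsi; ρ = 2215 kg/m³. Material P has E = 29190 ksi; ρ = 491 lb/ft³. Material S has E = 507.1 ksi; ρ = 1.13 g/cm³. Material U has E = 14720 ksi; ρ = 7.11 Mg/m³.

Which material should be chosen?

Normalizing units and computing the index:
  material W: E = 65.22 GPa, ρ = 2215 kg/m³
  material P: E = 201.3 GPa, ρ = 7865 kg/m³
  material S: E = 3.496 GPa, ρ = 1130 kg/m³
  material U: E = 101.5 GPa, ρ = 7110 kg/m³
  material W: M = 1.82×10⁻³
  material S: M = 1.34×10⁻³
  material P: M = 0.745×10⁻³
  material U: M = 0.656×10⁻³
Material W ranks first.

material W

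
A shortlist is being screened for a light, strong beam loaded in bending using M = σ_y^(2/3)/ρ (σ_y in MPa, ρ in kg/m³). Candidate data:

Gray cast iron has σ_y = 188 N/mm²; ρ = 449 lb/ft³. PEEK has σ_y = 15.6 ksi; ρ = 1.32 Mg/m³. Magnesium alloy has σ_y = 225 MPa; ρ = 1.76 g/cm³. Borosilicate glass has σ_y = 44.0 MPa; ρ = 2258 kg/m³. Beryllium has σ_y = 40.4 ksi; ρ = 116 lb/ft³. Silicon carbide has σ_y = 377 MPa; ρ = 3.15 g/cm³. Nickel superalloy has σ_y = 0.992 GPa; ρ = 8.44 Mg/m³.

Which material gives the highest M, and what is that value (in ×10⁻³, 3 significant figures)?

beryllium, M = 23.0×10⁻³

After converting to SI:
  gray cast iron: σ_y = 188.0 MPa, ρ = 7192 kg/m³
  PEEK: σ_y = 107.6 MPa, ρ = 1320 kg/m³
  magnesium alloy: σ_y = 225.0 MPa, ρ = 1760 kg/m³
  borosilicate glass: σ_y = 44.00 MPa, ρ = 2258 kg/m³
  beryllium: σ_y = 278.5 MPa, ρ = 1858 kg/m³
  silicon carbide: σ_y = 377.0 MPa, ρ = 3150 kg/m³
  nickel superalloy: σ_y = 992.0 MPa, ρ = 8440 kg/m³
  beryllium: M = 23.0×10⁻³
  magnesium alloy: M = 21.0×10⁻³
  PEEK: M = 17.1×10⁻³
  silicon carbide: M = 16.6×10⁻³
  nickel superalloy: M = 11.8×10⁻³
  borosilicate glass: M = 5.52×10⁻³
  gray cast iron: M = 4.56×10⁻³
The maximum is for beryllium.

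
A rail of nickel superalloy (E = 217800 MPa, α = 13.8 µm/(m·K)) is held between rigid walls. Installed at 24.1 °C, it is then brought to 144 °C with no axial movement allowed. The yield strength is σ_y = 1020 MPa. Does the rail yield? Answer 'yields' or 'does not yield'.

E = 217800 MPa = 217.8 GPa.
ΔT = 119.9 K. Constrained thermal stress σ = E·α·ΔT = 217.8×10³ MPa × 13.8×10⁻⁶ × 119.9 = 360 MPa (compressive).
Compare to σ_y = 1020 MPa: σ < σ_y, so it does not yield.

does not yield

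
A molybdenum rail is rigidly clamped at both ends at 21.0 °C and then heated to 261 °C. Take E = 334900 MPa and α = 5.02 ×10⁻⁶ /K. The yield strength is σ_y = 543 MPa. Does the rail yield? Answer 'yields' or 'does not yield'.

E = 334900 MPa = 334.9 GPa.
ΔT = 240.0 K. Constrained thermal stress σ = E·α·ΔT = 334.9×10³ MPa × 5.02×10⁻⁶ × 240.0 = 403 MPa (compressive).
Compare to σ_y = 543 MPa: σ < σ_y, so it does not yield.

does not yield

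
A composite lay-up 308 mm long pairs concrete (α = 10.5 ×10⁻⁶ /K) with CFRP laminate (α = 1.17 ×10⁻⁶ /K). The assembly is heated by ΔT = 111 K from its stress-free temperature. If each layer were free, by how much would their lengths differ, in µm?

319 µm

Δα = |10.5 − 1.17|×10⁻⁶/K = 9.33×10⁻⁶/K.
ΔL_mismatch = Δα·L·ΔT = 9.33×10⁻⁶ × 308.0 mm × 111.0 K = 319 µm.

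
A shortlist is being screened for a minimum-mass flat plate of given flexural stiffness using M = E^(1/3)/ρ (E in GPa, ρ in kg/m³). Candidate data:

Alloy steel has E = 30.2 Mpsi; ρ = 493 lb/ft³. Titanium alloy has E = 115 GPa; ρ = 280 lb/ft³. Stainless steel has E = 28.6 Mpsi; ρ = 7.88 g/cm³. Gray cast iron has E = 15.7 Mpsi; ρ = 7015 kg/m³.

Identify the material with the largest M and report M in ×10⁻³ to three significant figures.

titanium alloy, M = 1.08×10⁻³

Convert each candidate to consistent units, then evaluate M:
  alloy steel: E = 208.2 GPa, ρ = 7897 kg/m³
  titanium alloy: E = 115.0 GPa, ρ = 4485 kg/m³
  stainless steel: E = 197.2 GPa, ρ = 7880 kg/m³
  gray cast iron: E = 108.2 GPa, ρ = 7015 kg/m³
  titanium alloy: M = 1.08×10⁻³
  alloy steel: M = 0.751×10⁻³
  stainless steel: M = 0.739×10⁻³
  gray cast iron: M = 0.679×10⁻³
Titanium alloy ranks first.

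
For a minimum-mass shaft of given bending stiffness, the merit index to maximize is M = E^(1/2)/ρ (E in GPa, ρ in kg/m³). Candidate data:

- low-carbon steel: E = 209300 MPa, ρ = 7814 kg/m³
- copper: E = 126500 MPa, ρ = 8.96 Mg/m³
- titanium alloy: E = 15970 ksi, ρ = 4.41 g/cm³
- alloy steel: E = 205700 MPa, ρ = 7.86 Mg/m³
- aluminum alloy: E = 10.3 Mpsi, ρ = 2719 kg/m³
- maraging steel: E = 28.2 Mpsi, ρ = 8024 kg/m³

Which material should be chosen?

Putting every candidate on a common basis:
  low-carbon steel: E = 209.3 GPa, ρ = 7814 kg/m³
  copper: E = 126.5 GPa, ρ = 8960 kg/m³
  titanium alloy: E = 110.1 GPa, ρ = 4410 kg/m³
  alloy steel: E = 205.7 GPa, ρ = 7860 kg/m³
  aluminum alloy: E = 71.02 GPa, ρ = 2719 kg/m³
  maraging steel: E = 194.4 GPa, ρ = 8024 kg/m³
  aluminum alloy: M = 3.10×10⁻³
  titanium alloy: M = 2.38×10⁻³
  low-carbon steel: M = 1.85×10⁻³
  alloy steel: M = 1.82×10⁻³
  maraging steel: M = 1.74×10⁻³
  copper: M = 1.26×10⁻³
Aluminum alloy has the largest M.

aluminum alloy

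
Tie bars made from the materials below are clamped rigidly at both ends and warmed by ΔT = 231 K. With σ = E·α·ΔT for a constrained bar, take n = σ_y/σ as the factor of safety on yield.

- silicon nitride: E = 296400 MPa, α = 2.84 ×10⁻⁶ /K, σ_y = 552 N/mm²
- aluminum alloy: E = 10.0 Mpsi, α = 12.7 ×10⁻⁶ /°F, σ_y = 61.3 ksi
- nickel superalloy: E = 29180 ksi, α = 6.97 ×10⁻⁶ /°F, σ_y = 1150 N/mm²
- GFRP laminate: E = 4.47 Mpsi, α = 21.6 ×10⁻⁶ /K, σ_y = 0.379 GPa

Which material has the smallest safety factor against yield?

aluminum alloy

In consistent units (E in GPa, α in ×10⁻⁶/K, σ_y in MPa):
  silicon nitride: E = 296.4, α = 2.84, σ_y = 552.0 → σ = 194 MPa, n = 2.84
  aluminum alloy: E = 68.95, α = 22.9, σ_y = 422.6 → σ = 364 MPa, n = 1.16
  nickel superalloy: E = 201.2, α = 12.5, σ_y = 1150 → σ = 583 MPa, n = 1.97
  GFRP laminate: E = 30.82, α = 21.6, σ_y = 379.0 → σ = 154 MPa, n = 2.46
The minimum is aluminum alloy at n = 1.16.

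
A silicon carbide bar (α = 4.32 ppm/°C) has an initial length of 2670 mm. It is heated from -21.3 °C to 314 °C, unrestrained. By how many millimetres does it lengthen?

ΔT = 314 − (-21.3) = 335.3 K.
ΔL = α·L₀·ΔT = 4.32×10⁻⁶ × 2670 mm × 335.3 K = 3.87 mm.

3.87 mm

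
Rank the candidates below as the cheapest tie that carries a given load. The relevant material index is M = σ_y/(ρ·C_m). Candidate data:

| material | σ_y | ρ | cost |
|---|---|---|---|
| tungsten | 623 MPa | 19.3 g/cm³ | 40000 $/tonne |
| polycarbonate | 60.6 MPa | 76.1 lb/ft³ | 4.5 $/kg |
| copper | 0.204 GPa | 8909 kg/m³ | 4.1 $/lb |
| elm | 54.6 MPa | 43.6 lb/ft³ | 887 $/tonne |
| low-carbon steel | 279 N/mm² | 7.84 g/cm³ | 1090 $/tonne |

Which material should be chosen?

elm

After converting to SI:
  tungsten: σ_y = 623.0 MPa, ρ = 19300 kg/m³, cost = 40.00 $/kg
  polycarbonate: σ_y = 60.60 MPa, ρ = 1219 kg/m³, cost = 4.500 $/kg
  copper: σ_y = 204.0 MPa, ρ = 8909 kg/m³, cost = 9.039 $/kg
  elm: σ_y = 54.60 MPa, ρ = 698.4 kg/m³, cost = 0.8870 $/kg
  low-carbon steel: σ_y = 279.0 MPa, ρ = 7840 kg/m³, cost = 1.090 $/kg
  elm: M = 88.1 kN·m per $
  low-carbon steel: M = 32.6 kN·m per $
  polycarbonate: M = 11.0 kN·m per $
  copper: M = 2.53 kN·m per $
  tungsten: M = 0.807 kN·m per $
Elm ranks first.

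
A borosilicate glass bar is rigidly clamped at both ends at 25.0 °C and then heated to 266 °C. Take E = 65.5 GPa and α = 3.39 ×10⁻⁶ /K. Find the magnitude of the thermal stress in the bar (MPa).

53.5 MPa

ΔT = 241.0 K. Constrained thermal stress σ = E·α·ΔT = 65.50×10³ MPa × 3.39×10⁻⁶ × 241.0 = 53.5 MPa (compressive).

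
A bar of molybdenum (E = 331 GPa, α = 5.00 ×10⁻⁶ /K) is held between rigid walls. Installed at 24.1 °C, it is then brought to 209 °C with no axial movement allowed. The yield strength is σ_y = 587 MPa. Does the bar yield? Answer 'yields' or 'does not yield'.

ΔT = 184.9 K. Constrained thermal stress σ = E·α·ΔT = 331.0×10³ MPa × 5.00×10⁻⁶ × 184.9 = 306 MPa (compressive).
Compare to σ_y = 587 MPa: σ < σ_y, so it does not yield.

does not yield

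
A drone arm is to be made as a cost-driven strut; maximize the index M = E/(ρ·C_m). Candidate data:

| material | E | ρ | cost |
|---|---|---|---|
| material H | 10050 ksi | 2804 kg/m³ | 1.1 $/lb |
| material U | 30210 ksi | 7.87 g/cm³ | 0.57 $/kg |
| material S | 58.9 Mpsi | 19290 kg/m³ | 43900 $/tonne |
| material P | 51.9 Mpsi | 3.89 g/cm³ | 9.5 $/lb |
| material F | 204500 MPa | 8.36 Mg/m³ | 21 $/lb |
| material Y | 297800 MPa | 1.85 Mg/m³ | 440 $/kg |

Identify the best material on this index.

After converting to SI:
  material H: E = 69.29 GPa, ρ = 2804 kg/m³, cost = 2.425 $/kg
  material U: E = 208.3 GPa, ρ = 7870 kg/m³, cost = 0.5700 $/kg
  material S: E = 406.1 GPa, ρ = 19290 kg/m³, cost = 43.90 $/kg
  material P: E = 357.8 GPa, ρ = 3890 kg/m³, cost = 20.94 $/kg
  material F: E = 204.5 GPa, ρ = 8360 kg/m³, cost = 46.30 $/kg
  material Y: E = 297.8 GPa, ρ = 1850 kg/m³, cost = 440.0 $/kg
  material U: M = 46.4 MN·m per $
  material H: M = 10.2 MN·m per $
  material P: M = 4.39 MN·m per $
  material F: M = 0.528 MN·m per $
  material S: M = 0.480 MN·m per $
  material Y: M = 0.366 MN·m per $
Highest index: material U.

material U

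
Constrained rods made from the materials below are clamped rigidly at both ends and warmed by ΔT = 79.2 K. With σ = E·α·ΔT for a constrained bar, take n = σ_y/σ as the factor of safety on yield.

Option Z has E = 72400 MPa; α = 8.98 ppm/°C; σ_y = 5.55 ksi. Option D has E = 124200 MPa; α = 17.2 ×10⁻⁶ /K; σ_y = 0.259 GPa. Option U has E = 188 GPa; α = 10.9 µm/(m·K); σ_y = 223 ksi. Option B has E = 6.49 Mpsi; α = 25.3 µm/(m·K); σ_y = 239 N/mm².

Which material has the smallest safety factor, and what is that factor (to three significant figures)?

Converting E to GPa, α to ×10⁻⁶/K, σ_y to MPa, then σ and n for each:
  option Z: E = 72.40, α = 8.98, σ_y = 38.27 → σ = 51.5 MPa, n = 0.743
  option D: E = 124.2, α = 17.2, σ_y = 259.0 → σ = 169 MPa, n = 1.53
  option U: E = 188.0, α = 10.9, σ_y = 1538 → σ = 162 MPa, n = 9.47
  option B: E = 44.75, α = 25.3, σ_y = 239.0 → σ = 89.7 MPa, n = 2.67
Option Z has the lowest safety factor, n = 0.743.

option Z, n = 0.743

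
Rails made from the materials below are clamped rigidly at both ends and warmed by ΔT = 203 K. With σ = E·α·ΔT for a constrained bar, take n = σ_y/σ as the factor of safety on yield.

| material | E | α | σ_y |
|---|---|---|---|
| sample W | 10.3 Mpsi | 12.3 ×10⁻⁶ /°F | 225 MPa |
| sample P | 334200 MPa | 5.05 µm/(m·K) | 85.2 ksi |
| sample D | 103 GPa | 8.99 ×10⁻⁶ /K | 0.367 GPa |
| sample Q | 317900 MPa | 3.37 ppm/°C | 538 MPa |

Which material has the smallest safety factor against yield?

sample W

With everything in SI (GPa, ×10⁻⁶/K, MPa):
  sample W: E = 71.02, α = 22.1, σ_y = 225.0 → σ = 319 MPa, n = 0.705
  sample P: E = 334.2, α = 5.05, σ_y = 587.4 → σ = 343 MPa, n = 1.71
  sample D: E = 103.0, α = 8.99, σ_y = 367.0 → σ = 188 MPa, n = 1.95
  sample Q: E = 317.9, α = 3.37, σ_y = 538.0 → σ = 217 MPa, n = 2.47
Sample W has the lowest safety factor, n = 0.705.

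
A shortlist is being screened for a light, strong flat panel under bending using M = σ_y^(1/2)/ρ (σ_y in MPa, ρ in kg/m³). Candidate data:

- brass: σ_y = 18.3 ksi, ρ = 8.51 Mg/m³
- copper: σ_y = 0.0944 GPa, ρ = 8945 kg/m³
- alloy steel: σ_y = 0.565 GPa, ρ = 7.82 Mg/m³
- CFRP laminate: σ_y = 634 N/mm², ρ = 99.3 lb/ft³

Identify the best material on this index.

In SI units:
  brass: σ_y = 126.2 MPa, ρ = 8510 kg/m³
  copper: σ_y = 94.40 MPa, ρ = 8945 kg/m³
  alloy steel: σ_y = 565.0 MPa, ρ = 7820 kg/m³
  CFRP laminate: σ_y = 634.0 MPa, ρ = 1591 kg/m³
  CFRP laminate: M = 15.8×10⁻³
  alloy steel: M = 3.04×10⁻³
  brass: M = 1.32×10⁻³
  copper: M = 1.09×10⁻³
CFRP laminate has the largest M.

CFRP laminate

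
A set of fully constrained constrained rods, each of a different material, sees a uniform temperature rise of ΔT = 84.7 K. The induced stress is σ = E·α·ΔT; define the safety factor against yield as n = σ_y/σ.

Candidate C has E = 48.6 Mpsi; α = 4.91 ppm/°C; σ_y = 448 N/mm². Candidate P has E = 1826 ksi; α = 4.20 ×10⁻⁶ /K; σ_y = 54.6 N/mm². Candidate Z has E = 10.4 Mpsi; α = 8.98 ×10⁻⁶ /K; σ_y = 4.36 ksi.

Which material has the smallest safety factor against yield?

In consistent units (E in GPa, α in ×10⁻⁶/K, σ_y in MPa):
  candidate C: E = 335.1, α = 4.91, σ_y = 448.0 → σ = 139 MPa, n = 3.21
  candidate P: E = 12.59, α = 4.20, σ_y = 54.60 → σ = 4.48 MPa, n = 12.2
  candidate Z: E = 71.71, α = 8.98, σ_y = 30.06 → σ = 54.5 MPa, n = 0.551
Candidate Z has the lowest safety factor, n = 0.551.

candidate Z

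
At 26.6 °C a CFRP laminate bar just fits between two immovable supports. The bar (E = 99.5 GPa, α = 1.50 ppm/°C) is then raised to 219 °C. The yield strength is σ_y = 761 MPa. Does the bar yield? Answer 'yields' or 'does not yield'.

does not yield

ΔT = 192.4 K. Constrained thermal stress σ = E·α·ΔT = 99.50×10³ MPa × 1.50×10⁻⁶ × 192.4 = 28.7 MPa (compressive).
Compare to σ_y = 761 MPa: σ < σ_y, so it does not yield.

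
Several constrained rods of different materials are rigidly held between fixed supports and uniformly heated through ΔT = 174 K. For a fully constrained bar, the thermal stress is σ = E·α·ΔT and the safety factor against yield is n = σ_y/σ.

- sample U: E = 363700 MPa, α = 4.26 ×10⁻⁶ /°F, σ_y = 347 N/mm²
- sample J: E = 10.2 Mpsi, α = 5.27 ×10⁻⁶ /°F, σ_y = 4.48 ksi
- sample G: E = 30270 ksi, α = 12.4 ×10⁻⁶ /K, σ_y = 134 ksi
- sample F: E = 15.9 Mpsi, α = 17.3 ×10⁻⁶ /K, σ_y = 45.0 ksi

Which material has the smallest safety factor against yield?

With everything in SI (GPa, ×10⁻⁶/K, MPa):
  sample U: E = 363.7, α = 7.67, σ_y = 347.0 → σ = 485 MPa, n = 0.715
  sample J: E = 70.33, α = 9.49, σ_y = 30.89 → σ = 116 MPa, n = 0.266
  sample G: E = 208.7, α = 12.4, σ_y = 923.9 → σ = 450 MPa, n = 2.05
  sample F: E = 109.6, α = 17.3, σ_y = 310.3 → σ = 330 MPa, n = 0.940
Smallest n: sample J with n = 0.266.

sample J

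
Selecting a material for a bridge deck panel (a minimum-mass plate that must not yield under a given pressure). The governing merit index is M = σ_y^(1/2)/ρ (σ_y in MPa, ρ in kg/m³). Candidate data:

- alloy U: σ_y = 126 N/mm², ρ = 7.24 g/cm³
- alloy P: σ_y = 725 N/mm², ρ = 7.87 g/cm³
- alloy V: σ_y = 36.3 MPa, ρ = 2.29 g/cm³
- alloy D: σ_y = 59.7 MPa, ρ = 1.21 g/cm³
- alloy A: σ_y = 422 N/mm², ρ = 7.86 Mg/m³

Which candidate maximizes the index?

alloy D

Convert each candidate to consistent units, then evaluate M:
  alloy U: σ_y = 126.0 MPa, ρ = 7240 kg/m³
  alloy P: σ_y = 725.0 MPa, ρ = 7870 kg/m³
  alloy V: σ_y = 36.30 MPa, ρ = 2290 kg/m³
  alloy D: σ_y = 59.70 MPa, ρ = 1210 kg/m³
  alloy A: σ_y = 422.0 MPa, ρ = 7860 kg/m³
  alloy D: M = 6.39×10⁻³
  alloy P: M = 3.42×10⁻³
  alloy V: M = 2.63×10⁻³
  alloy A: M = 2.61×10⁻³
  alloy U: M = 1.55×10⁻³
The maximum is for alloy D.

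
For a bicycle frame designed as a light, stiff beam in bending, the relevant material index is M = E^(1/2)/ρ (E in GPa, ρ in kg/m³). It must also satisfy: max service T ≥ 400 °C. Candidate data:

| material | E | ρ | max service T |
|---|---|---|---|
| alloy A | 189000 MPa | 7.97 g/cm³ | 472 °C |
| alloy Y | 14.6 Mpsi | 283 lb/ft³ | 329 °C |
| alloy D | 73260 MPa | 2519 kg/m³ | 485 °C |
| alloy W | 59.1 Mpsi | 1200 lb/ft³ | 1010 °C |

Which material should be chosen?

alloy D

Screen on constraints: max service T ≥ 400 °C. Survivors: alloy A, alloy D, alloy W.
After converting to SI:
  alloy A: E = 189.0 GPa, ρ = 7970 kg/m³
  alloy D: E = 73.26 GPa, ρ = 2519 kg/m³
  alloy W: E = 407.5 GPa, ρ = 19220 kg/m³
  alloy D: M = 3.40×10⁻³
  alloy A: M = 1.72×10⁻³
  alloy W: M = 1.05×10⁻³
The maximum is for alloy D.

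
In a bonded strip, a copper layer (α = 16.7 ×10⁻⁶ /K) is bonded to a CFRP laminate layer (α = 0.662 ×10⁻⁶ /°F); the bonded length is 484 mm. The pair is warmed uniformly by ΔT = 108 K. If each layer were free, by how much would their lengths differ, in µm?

CFRP laminate: α = 0.662×10⁻⁶/°F × 9/5 = 1.19×10⁻⁶/K.
Δα = |16.7 − 1.19|×10⁻⁶/K = 15.5×10⁻⁶/K.
ΔL_mismatch = Δα·L·ΔT = 15.5×10⁻⁶ × 484.0 mm × 108.0 K = 811 µm.

811 µm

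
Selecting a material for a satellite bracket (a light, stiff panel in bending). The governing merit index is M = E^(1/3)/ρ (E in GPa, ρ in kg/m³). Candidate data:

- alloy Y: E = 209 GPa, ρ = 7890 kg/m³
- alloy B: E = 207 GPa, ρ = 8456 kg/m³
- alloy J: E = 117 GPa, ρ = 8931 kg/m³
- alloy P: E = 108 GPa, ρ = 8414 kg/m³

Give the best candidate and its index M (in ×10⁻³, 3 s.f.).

Computing M directly (units already consistent):
  alloy Y: M = 0.752×10⁻³
  alloy B: M = 0.700×10⁻³
  alloy P: M = 0.566×10⁻³
  alloy J: M = 0.548×10⁻³
Alloy Y has the largest M.

alloy Y, M = 0.752×10⁻³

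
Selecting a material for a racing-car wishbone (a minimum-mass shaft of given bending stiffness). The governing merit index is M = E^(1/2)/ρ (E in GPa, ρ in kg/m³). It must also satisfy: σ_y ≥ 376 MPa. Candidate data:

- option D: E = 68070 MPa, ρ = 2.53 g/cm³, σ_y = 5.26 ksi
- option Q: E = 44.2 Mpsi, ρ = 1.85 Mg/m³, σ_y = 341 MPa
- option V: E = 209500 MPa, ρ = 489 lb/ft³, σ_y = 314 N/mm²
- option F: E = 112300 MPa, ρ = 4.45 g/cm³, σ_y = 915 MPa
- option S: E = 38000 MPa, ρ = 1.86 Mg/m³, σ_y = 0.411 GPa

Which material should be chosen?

option S

Screen on constraints: σ_y ≥ 376 MPa. Survivors: option F, option S.
Putting every candidate on a common basis:
  option F: E = 112.3 GPa, ρ = 4450 kg/m³
  option S: E = 38.00 GPa, ρ = 1860 kg/m³
  option S: M = 3.31×10⁻³
  option F: M = 2.38×10⁻³
The maximum is for option S.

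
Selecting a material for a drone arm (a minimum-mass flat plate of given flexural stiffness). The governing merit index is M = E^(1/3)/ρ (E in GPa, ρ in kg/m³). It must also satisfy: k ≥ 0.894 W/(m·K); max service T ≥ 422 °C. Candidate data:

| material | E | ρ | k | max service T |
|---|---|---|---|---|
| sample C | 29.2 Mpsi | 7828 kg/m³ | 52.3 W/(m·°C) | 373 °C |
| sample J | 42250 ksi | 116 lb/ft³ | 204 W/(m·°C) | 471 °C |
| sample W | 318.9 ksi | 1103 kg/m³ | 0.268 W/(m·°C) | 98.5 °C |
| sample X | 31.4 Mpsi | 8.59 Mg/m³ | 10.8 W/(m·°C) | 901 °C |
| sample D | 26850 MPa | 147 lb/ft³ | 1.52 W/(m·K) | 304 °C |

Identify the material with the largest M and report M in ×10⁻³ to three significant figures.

sample J, M = 3.57×10⁻³

Screen on constraints: k ≥ 0.894 W/(m·K); max service T ≥ 422 °C. Survivors: sample J, sample X.
In SI units:
  sample J: E = 291.3 GPa, ρ = 1858 kg/m³
  sample X: E = 216.5 GPa, ρ = 8590 kg/m³
  sample J: M = 3.57×10⁻³
  sample X: M = 0.699×10⁻³
Sample J ranks first.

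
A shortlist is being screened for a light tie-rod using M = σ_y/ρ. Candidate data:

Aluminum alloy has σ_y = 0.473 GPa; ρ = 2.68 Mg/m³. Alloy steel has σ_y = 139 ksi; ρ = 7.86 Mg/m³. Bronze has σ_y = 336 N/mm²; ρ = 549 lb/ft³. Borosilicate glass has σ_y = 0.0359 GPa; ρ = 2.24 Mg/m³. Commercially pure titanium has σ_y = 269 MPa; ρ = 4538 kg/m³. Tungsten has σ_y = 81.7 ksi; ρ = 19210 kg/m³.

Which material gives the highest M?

aluminum alloy

Normalizing units and computing the index:
  aluminum alloy: σ_y = 473.0 MPa, ρ = 2680 kg/m³
  alloy steel: σ_y = 958.4 MPa, ρ = 7860 kg/m³
  bronze: σ_y = 336.0 MPa, ρ = 8794 kg/m³
  borosilicate glass: σ_y = 35.90 MPa, ρ = 2240 kg/m³
  commercially pure titanium: σ_y = 269.0 MPa, ρ = 4538 kg/m³
  tungsten: σ_y = 563.3 MPa, ρ = 19210 kg/m³
  aluminum alloy: M = 176 kN·m/kg
  alloy steel: M = 122 kN·m/kg
  commercially pure titanium: M = 59.3 kN·m/kg
  bronze: M = 38.2 kN·m/kg
  tungsten: M = 29.3 kN·m/kg
  borosilicate glass: M = 16.0 kN·m/kg
Aluminum alloy ranks first.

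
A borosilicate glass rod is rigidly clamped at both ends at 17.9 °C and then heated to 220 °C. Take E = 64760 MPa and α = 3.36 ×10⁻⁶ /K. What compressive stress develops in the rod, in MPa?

E = 64760 MPa = 64.76 GPa.
ΔT = 202.1 K. Constrained thermal stress σ = E·α·ΔT = 64.76×10³ MPa × 3.36×10⁻⁶ × 202.1 = 44.0 MPa (compressive).

44.0 MPa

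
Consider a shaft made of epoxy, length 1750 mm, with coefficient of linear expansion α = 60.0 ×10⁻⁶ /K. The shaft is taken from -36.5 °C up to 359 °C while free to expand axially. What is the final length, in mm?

1791.5 mm

ΔT = 359 − (-36.5) = 395.5 K.
ΔL = α·L₀·ΔT = 60.0×10⁻⁶ × 1750 mm × 395.5 K = 41.5 mm.
L = L₀ + ΔL = 1750 + 41.5 = 1791.5 mm.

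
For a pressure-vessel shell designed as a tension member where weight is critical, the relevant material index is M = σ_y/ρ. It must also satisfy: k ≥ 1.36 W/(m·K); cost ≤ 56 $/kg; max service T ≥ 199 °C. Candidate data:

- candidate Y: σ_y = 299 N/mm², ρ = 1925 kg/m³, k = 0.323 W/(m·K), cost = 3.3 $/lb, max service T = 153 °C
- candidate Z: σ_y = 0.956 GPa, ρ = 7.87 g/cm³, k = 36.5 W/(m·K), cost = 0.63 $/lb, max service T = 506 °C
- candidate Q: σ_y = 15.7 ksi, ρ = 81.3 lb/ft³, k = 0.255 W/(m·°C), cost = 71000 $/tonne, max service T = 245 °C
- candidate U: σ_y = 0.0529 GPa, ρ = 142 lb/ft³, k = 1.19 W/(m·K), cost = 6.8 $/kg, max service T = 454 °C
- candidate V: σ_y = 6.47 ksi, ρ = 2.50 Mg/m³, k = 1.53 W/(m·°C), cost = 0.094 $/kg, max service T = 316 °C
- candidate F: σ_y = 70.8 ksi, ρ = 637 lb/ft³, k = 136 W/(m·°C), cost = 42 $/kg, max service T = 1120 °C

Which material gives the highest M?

Screen on constraints: k ≥ 1.36 W/(m·K); cost ≤ 56 $/kg; max service T ≥ 199 °C. Survivors: candidate Z, candidate V, candidate F.
After converting to SI:
  candidate Z: σ_y = 956.0 MPa, ρ = 7870 kg/m³
  candidate V: σ_y = 44.61 MPa, ρ = 2500 kg/m³
  candidate F: σ_y = 488.1 MPa, ρ = 10200 kg/m³
  candidate Z: M = 121 kN·m/kg
  candidate F: M = 47.8 kN·m/kg
  candidate V: M = 17.8 kN·m/kg
Candidate Z ranks first.

candidate Z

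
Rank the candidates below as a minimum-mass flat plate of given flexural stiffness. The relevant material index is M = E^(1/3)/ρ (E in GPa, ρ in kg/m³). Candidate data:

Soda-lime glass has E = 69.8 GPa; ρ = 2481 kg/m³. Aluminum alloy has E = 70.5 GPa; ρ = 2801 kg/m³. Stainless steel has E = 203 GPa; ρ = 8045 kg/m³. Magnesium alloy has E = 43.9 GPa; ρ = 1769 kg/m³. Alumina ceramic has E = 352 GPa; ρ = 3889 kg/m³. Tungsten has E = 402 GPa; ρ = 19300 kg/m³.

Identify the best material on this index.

Evaluate M for each candidate:
  magnesium alloy: M = 1.99×10⁻³
  alumina ceramic: M = 1.82×10⁻³
  soda-lime glass: M = 1.66×10⁻³
  aluminum alloy: M = 1.47×10⁻³
  stainless steel: M = 0.731×10⁻³
  tungsten: M = 0.382×10⁻³
Highest index: magnesium alloy.

magnesium alloy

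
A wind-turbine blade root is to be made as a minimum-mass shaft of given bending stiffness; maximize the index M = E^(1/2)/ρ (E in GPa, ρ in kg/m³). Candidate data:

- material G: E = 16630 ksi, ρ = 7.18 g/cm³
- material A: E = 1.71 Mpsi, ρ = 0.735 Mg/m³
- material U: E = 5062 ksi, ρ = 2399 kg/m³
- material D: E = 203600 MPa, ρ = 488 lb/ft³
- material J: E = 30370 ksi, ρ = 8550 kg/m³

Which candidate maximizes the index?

After converting to SI:
  material G: E = 114.7 GPa, ρ = 7180 kg/m³
  material A: E = 11.79 GPa, ρ = 735.0 kg/m³
  material U: E = 34.90 GPa, ρ = 2399 kg/m³
  material D: E = 203.6 GPa, ρ = 7817 kg/m³
  material J: E = 209.4 GPa, ρ = 8550 kg/m³
  material A: M = 4.67×10⁻³
  material U: M = 2.46×10⁻³
  material D: M = 1.83×10⁻³
  material J: M = 1.69×10⁻³
  material G: M = 1.49×10⁻³
The maximum is for material A.

material A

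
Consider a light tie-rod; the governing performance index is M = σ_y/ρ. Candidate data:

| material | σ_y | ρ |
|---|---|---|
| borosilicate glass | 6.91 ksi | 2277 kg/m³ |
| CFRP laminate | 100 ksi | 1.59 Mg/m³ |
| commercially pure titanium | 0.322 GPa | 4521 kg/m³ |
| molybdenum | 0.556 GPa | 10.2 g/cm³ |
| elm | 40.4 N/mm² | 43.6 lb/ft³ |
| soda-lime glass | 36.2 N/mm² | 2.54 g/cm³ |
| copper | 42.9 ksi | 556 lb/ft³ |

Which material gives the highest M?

In SI units:
  borosilicate glass: σ_y = 47.64 MPa, ρ = 2277 kg/m³
  CFRP laminate: σ_y = 689.5 MPa, ρ = 1590 kg/m³
  commercially pure titanium: σ_y = 322.0 MPa, ρ = 4521 kg/m³
  molybdenum: σ_y = 556.0 MPa, ρ = 10200 kg/m³
  elm: σ_y = 40.40 MPa, ρ = 698.4 kg/m³
  soda-lime glass: σ_y = 36.20 MPa, ρ = 2540 kg/m³
  copper: σ_y = 295.8 MPa, ρ = 8906 kg/m³
  CFRP laminate: M = 434 kN·m/kg
  commercially pure titanium: M = 71.2 kN·m/kg
  elm: M = 57.8 kN·m/kg
  molybdenum: M = 54.5 kN·m/kg
  copper: M = 33.2 kN·m/kg
  borosilicate glass: M = 20.9 kN·m/kg
  soda-lime glass: M = 14.3 kN·m/kg
CFRP laminate ranks first.

CFRP laminate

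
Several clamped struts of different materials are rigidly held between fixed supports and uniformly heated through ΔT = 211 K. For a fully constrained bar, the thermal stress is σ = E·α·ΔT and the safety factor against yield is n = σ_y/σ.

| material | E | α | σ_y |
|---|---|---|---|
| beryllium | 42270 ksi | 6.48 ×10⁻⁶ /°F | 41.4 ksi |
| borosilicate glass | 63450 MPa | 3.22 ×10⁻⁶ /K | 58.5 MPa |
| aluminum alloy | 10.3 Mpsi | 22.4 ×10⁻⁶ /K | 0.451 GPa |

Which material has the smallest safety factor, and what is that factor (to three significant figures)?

Converting E to GPa, α to ×10⁻⁶/K, σ_y to MPa, then σ and n for each:
  beryllium: E = 291.4, α = 11.7, σ_y = 285.4 → σ = 717 MPa, n = 0.398
  borosilicate glass: E = 63.45, α = 3.22, σ_y = 58.50 → σ = 43.1 MPa, n = 1.36
  aluminum alloy: E = 71.02, α = 22.4, σ_y = 451.0 → σ = 336 MPa, n = 1.34
Smallest n: beryllium with n = 0.398.

beryllium, n = 0.398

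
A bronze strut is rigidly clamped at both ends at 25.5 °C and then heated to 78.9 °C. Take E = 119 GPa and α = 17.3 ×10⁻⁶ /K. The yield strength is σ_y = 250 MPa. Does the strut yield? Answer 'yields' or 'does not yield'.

ΔT = 53.40 K. Constrained thermal stress σ = E·α·ΔT = 119.0×10³ MPa × 17.3×10⁻⁶ × 53.40 = 110 MPa (compressive).
Compare to σ_y = 250 MPa: σ < σ_y, so it does not yield.

does not yield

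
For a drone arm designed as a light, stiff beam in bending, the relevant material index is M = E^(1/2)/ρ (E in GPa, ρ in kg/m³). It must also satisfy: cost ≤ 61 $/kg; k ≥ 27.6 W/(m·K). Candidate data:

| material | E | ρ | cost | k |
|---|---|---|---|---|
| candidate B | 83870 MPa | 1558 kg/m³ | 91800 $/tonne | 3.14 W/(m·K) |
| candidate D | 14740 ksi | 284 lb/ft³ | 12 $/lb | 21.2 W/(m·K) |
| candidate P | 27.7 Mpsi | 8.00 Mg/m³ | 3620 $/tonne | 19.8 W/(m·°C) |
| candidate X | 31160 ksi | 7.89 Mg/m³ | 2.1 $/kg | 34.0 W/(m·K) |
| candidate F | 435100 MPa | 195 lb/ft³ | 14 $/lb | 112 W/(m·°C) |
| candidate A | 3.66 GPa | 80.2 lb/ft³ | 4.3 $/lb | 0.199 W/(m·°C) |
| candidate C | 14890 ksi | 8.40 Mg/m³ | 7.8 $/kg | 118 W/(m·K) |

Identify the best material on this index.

Screen on constraints: cost ≤ 61 $/kg; k ≥ 27.6 W/(m·K). Survivors: candidate X, candidate F, candidate C.
Putting every candidate on a common basis:
  candidate X: E = 214.8 GPa, ρ = 7890 kg/m³
  candidate F: E = 435.1 GPa, ρ = 3124 kg/m³
  candidate C: E = 102.7 GPa, ρ = 8400 kg/m³
  candidate F: M = 6.68×10⁻³
  candidate X: M = 1.86×10⁻³
  candidate C: M = 1.21×10⁻³
The maximum is for candidate F.

candidate F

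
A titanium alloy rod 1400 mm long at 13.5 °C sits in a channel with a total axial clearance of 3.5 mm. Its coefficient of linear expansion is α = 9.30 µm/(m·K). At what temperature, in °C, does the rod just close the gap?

α·L₀·ΔT = 3.5 mm ⇒ ΔT = 3.5 / (9.30×10⁻⁶ × 1400.0) = 268.8 K.
T = 13.5 + 268.8 = 282.3 °C.

282 °C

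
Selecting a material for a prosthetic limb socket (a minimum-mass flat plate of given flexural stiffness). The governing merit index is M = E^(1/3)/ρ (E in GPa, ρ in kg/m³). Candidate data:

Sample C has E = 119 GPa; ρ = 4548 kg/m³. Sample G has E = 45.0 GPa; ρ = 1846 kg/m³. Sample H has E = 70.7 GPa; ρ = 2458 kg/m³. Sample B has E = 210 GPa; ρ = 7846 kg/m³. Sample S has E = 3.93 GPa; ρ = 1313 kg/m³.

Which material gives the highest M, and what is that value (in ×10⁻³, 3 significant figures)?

sample G, M = 1.93×10⁻³

Computing M directly (units already consistent):
  sample G: M = 1.93×10⁻³
  sample H: M = 1.68×10⁻³
  sample S: M = 1.20×10⁻³
  sample C: M = 1.08×10⁻³
  sample B: M = 0.758×10⁻³
Sample G ranks first.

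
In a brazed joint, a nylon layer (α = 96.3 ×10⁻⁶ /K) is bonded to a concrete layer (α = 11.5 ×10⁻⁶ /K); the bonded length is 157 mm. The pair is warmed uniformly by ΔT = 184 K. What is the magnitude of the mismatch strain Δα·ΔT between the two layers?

Δα = |96.3 − 11.5|×10⁻⁶/K = 84.8×10⁻⁶/K.
Mismatch strain = Δα·ΔT = 84.8×10⁻⁶ × 184.0 = 0.0156.

0.0156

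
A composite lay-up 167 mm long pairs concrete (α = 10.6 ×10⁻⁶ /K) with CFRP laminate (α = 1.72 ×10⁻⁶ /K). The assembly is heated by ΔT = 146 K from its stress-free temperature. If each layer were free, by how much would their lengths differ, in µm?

217 µm

Δα = |10.6 − 1.72|×10⁻⁶/K = 8.88×10⁻⁶/K.
ΔL_mismatch = Δα·L·ΔT = 8.88×10⁻⁶ × 167.0 mm × 146.0 K = 217 µm.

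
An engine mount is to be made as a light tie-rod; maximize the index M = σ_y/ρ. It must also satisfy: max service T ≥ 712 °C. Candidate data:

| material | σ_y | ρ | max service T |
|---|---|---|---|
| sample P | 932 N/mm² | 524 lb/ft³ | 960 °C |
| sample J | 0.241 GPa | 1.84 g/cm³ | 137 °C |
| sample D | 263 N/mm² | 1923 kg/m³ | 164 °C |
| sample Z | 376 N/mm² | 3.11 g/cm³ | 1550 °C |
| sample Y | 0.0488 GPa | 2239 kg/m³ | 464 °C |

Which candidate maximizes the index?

sample Z

Screen on constraints: max service T ≥ 712 °C. Survivors: sample P, sample Z.
After converting to SI:
  sample P: σ_y = 932.0 MPa, ρ = 8394 kg/m³
  sample Z: σ_y = 376.0 MPa, ρ = 3110 kg/m³
  sample Z: M = 121 kN·m/kg
  sample P: M = 111 kN·m/kg
Sample Z has the largest M.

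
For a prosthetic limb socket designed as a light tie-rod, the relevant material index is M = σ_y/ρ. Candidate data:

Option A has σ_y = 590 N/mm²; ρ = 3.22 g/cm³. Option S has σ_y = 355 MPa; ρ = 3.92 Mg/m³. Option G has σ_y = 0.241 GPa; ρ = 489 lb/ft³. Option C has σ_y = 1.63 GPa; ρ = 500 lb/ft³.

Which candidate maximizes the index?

option C

Convert each candidate to consistent units, then evaluate M:
  option A: σ_y = 590.0 MPa, ρ = 3220 kg/m³
  option S: σ_y = 355.0 MPa, ρ = 3920 kg/m³
  option G: σ_y = 241.0 MPa, ρ = 7833 kg/m³
  option C: σ_y = 1630 MPa, ρ = 8009 kg/m³
  option C: M = 204 kN·m/kg
  option A: M = 183 kN·m/kg
  option S: M = 90.6 kN·m/kg
  option G: M = 30.8 kN·m/kg
Option C has the largest M.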